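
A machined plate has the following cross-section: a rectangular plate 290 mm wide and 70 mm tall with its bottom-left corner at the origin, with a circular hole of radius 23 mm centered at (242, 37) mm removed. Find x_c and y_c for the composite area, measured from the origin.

plate: A = 290 × 70 = 20300.00, centroid at (145.00, 35.00).
hole: A = −π·23² = -1661.90, centroid at (242.00, 37.00).
ΣA = 18638.10 mm², ΣAx_c = 2541319.59 mm³, ΣAy_c = 649009.61 mm³.
x_c = 2541319.59/18638.10 = 136.35 mm; y_c = 649009.61/18638.10 = 34.82 mm.

x_c = 136.35 mm, y_c = 34.82 mm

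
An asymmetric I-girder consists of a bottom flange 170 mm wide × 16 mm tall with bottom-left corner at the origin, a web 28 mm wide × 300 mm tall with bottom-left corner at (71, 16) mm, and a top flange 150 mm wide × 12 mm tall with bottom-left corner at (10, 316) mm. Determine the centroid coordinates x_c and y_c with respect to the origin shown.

x_c = 85.00 mm, y_c = 154.47 mm

Part | A | x̄ᵢ | ȳᵢ | A·x̄ᵢ | A·ȳᵢ
bottom flange | 2720.00 | 85.00 | 8.00 | 231200.00 | 21760.00
web | 8400.00 | 85.00 | 166.00 | 714000.00 | 1394400.00
top flange | 1800.00 | 85.00 | 322.00 | 153000.00 | 579600.00
Σ | 12920.00 |  |  | 1098200.00 | 1995760.00
x_c = 1098200.00 / 12920.00 = 85.00 mm
y_c = 1995760.00 / 12920.00 = 154.47 mm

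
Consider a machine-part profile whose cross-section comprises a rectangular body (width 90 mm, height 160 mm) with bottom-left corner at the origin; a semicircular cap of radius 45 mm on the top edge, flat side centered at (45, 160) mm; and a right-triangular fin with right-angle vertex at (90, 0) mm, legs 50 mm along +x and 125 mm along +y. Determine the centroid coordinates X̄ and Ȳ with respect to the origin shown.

rectangular body: A = 90 × 160 = 14400.00, centroid at (45.00, 80.00).
semicircular top: A = ½π·45² = 3180.86, centroid at (45.00, 179.10).
triangular fin: A = ½·50·125 = 3125.00, centroid at (106.67, 41.67).
ΣA = 20705.86 mm²
ΣAX̄ = (14400.00)(45.00) + (3180.86)(45.00) + (3125.00)(106.67) = 1124472.15 mm³
ΣAȲ = (14400.00)(80.00) + (3180.86)(179.10) + (3125.00)(41.67) = 1851896.34 mm³
X̄ = 1124472.15 / 20705.86 = 54.31 mm
Ȳ = 1851896.34 / 20705.86 = 89.44 mm

X̄ = 54.31 mm, Ȳ = 89.44 mm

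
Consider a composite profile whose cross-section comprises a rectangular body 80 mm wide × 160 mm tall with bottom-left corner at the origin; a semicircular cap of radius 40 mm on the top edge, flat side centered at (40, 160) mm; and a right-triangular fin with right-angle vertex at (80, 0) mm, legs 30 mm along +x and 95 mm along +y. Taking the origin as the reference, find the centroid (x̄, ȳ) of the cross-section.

x̄ = 44.26 mm, ȳ = 90.45 mm

rectangular body: A = 80 × 160 = 12800.00, centroid at (40.00, 80.00).
semicircular top: A = ½π·40² = 2513.27, centroid at (40.00, 176.98).
triangular fin: A = ½·30·95 = 1425.00, centroid at (90.00, 31.67).
ΣA = 16738.27 mm², ΣAx̄ = 740780.96 mm³, ΣAȳ = 1513915.53 mm³.
x̄ = 740780.96/16738.27 = 44.26 mm; ȳ = 1513915.53/16738.27 = 90.45 mm.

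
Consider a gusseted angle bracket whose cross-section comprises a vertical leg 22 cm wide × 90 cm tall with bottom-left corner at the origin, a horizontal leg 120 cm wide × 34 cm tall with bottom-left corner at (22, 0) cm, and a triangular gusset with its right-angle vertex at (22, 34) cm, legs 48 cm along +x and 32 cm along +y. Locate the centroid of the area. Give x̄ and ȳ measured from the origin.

x̄ = 56.46 cm, ȳ = 28.23 cm

Part | A | x̄ᵢ | ȳᵢ | A·x̄ᵢ | A·ȳᵢ
vertical leg | 1980.00 | 11.00 | 45.00 | 21780.00 | 89100.00
horizontal leg | 4080.00 | 82.00 | 17.00 | 334560.00 | 69360.00
gusset | 768.00 | 38.00 | 44.67 | 29184.00 | 34304.00
Σ | 6828.00 |  |  | 385524.00 | 192764.00
x̄ = 385524.00 / 6828.00 = 56.46 cm
ȳ = 192764.00 / 6828.00 = 28.23 cm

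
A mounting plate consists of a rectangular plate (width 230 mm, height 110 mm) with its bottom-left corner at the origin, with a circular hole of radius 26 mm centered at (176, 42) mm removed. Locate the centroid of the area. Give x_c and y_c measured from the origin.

x_c = 109.41 mm, y_c = 56.19 mm

plate: A = 230 × 110 = 25300.00, centroid at (115.00, 55.00).
hole: A = −π·26² = -2123.72, centroid at (176.00, 42.00).
ΣA = 23176.28 mm², ΣAx_c = 2535725.87 mm³, ΣAy_c = 1302303.90 mm³.
x_c = 2535725.87/23176.28 = 109.41 mm; y_c = 1302303.90/23176.28 = 56.19 mm.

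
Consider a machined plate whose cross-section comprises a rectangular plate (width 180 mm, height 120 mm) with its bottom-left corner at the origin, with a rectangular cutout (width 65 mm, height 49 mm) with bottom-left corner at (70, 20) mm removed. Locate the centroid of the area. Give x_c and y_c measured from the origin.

plate: A = 180 × 120 = 21600.00, centroid at (90.00, 60.00).
hole: A = −(65 × 49) = -3185.00, centroid at (102.50, 44.50).
ΣA = 18415.00 mm²
ΣAx_c = (21600.00)(90.00) + (-3185.00)(102.50) = 1617537.50 mm³
ΣAy_c = (21600.00)(60.00) + (-3185.00)(44.50) = 1154267.50 mm³
x_c = 1617537.50 / 18415.00 = 87.84 mm
y_c = 1154267.50 / 18415.00 = 62.68 mm

x_c = 87.84 mm, y_c = 62.68 mm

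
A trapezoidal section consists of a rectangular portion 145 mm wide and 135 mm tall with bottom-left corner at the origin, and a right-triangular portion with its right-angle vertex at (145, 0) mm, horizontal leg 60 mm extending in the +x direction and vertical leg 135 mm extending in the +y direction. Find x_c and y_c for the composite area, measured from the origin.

rectangular portion: A = 145 × 135 = 19575.00, centroid at (72.50, 67.50).
triangular portion: A = ½·60·135 = 4050.00, centroid at (165.00, 45.00).
ΣA = 23625.00 mm²
ΣAx_c = (19575.00)(72.50) + (4050.00)(165.00) = 2087437.50 mm³
ΣAy_c = (19575.00)(67.50) + (4050.00)(45.00) = 1503562.50 mm³
x_c = 2087437.50 / 23625.00 = 88.36 mm
y_c = 1503562.50 / 23625.00 = 63.64 mm

x_c = 88.36 mm, y_c = 63.64 mm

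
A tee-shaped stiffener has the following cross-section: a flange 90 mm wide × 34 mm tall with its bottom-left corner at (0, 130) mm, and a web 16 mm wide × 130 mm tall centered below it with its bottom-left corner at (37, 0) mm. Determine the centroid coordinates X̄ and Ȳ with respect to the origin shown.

web: A = 16 × 130 = 2080.00, centroid at (45.00, 65.00).
flange: A = 90 × 34 = 3060.00, centroid at (45.00, 147.00).
ΣA = 5140.00 mm², ΣAX̄ = 231300.00 mm³, ΣAȲ = 585020.00 mm³.
X̄ = 231300.00/5140.00 = 45.00 mm; Ȳ = 585020.00/5140.00 = 113.82 mm.

X̄ = 45.00 mm, Ȳ = 113.82 mm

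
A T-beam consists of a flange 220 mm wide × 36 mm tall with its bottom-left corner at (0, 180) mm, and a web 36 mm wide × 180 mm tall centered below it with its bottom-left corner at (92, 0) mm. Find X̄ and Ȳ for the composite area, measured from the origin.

X̄ = 110.00 mm, Ȳ = 149.40 mm

Part | A | x̄ᵢ | ȳᵢ | A·x̄ᵢ | A·ȳᵢ
web | 6480.00 | 110.00 | 90.00 | 712800.00 | 583200.00
flange | 7920.00 | 110.00 | 198.00 | 871200.00 | 1568160.00
Σ | 14400.00 |  |  | 1584000.00 | 2151360.00
X̄ = 1584000.00 / 14400.00 = 110.00 mm
Ȳ = 2151360.00 / 14400.00 = 149.40 mm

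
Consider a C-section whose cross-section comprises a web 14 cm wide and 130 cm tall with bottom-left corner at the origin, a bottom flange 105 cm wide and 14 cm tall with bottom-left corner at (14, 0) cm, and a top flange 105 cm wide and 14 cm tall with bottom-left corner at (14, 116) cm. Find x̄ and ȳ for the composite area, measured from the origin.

x̄ = 43.75 cm, ȳ = 65.00 cm

web: A = 14 × 130 = 1820.00, centroid at (7.00, 65.00).
bottom flange: A = 105 × 14 = 1470.00, centroid at (66.50, 7.00).
top flange: A = 105 × 14 = 1470.00, centroid at (66.50, 123.00).
ΣA = 4760.00 cm²
ΣAx̄ = (1820.00)(7.00) + (1470.00)(66.50) + (1470.00)(66.50) = 208250.00 cm³
ΣAȳ = (1820.00)(65.00) + (1470.00)(7.00) + (1470.00)(123.00) = 309400.00 cm³
x̄ = 208250.00 / 4760.00 = 43.75 cm
ȳ = 309400.00 / 4760.00 = 65.00 cm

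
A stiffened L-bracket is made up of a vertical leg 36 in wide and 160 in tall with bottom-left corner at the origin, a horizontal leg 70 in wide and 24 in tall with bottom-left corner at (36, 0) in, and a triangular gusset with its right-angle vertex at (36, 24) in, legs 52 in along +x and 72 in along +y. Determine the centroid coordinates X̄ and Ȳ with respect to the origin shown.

X̄ = 34.66 in, Ȳ = 61.30 in

vertical leg: A = 36 × 160 = 5760.00, centroid at (18.00, 80.00).
horizontal leg: A = 70 × 24 = 1680.00, centroid at (71.00, 12.00).
gusset: A = ½·52·72 = 1872.00, centroid at (53.33, 48.00).
ΣA = 9312.00 in², ΣAX̄ = 322800.00 in³, ΣAȲ = 570816.00 in³.
X̄ = 322800.00/9312.00 = 34.66 in; Ȳ = 570816.00/9312.00 = 61.30 in.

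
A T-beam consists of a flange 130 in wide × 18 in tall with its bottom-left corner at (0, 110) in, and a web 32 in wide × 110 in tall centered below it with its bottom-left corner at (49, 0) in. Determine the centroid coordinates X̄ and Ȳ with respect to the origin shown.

X̄ = 65.00 in, Ȳ = 80.56 in

web: A = 32 × 110 = 3520.00, centroid at (65.00, 55.00).
flange: A = 130 × 18 = 2340.00, centroid at (65.00, 119.00).
ΣA = 5860.00 in²
ΣAX̄ = (3520.00)(65.00) + (2340.00)(65.00) = 380900.00 in³
ΣAȲ = (3520.00)(55.00) + (2340.00)(119.00) = 472060.00 in³
X̄ = 380900.00 / 5860.00 = 65.00 in
Ȳ = 472060.00 / 5860.00 = 80.56 in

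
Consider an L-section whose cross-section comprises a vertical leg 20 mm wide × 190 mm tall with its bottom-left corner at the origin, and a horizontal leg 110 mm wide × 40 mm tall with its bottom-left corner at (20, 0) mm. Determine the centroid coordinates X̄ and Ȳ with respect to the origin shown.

Part | A | x̄ᵢ | ȳᵢ | A·x̄ᵢ | A·ȳᵢ
vertical leg | 3800.00 | 10.00 | 95.00 | 38000.00 | 361000.00
horizontal leg | 4400.00 | 75.00 | 20.00 | 330000.00 | 88000.00
Σ | 8200.00 |  |  | 368000.00 | 449000.00
X̄ = 368000.00 / 8200.00 = 44.88 mm
Ȳ = 449000.00 / 8200.00 = 54.76 mm

X̄ = 44.88 mm, Ȳ = 54.76 mm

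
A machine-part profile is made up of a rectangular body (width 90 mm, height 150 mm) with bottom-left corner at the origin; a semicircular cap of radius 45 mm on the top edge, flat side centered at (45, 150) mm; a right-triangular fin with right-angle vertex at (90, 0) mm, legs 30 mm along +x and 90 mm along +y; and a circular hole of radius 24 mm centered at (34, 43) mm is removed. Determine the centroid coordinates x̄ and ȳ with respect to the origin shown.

rectangular body: A = 90 × 150 = 13500.00, centroid at (45.00, 75.00).
semicircular top: A = ½π·45² = 3180.86, centroid at (45.00, 169.10).
triangular fin: A = ½·30·90 = 1350.00, centroid at (100.00, 30.00).
hole: A = −π·24² = -1809.56, centroid at (34.00, 43.00).
ΣA = 16221.31 mm², ΣAx̄ = 824113.86 mm³, ΣAȳ = 1513068.42 mm³.
x̄ = 824113.86/16221.31 = 50.80 mm; ȳ = 1513068.42/16221.31 = 93.28 mm.

x̄ = 50.80 mm, ȳ = 93.28 mm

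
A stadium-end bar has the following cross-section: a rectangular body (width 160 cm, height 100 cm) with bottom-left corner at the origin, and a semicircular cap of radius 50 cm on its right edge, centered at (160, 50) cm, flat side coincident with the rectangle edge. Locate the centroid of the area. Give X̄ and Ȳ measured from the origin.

rectangular body: A = 160 × 100 = 16000.00, centroid at (80.00, 50.00).
semicircular end: A = ½π·50² = 3926.99, centroid at (181.22, 50.00).
ΣA = 19926.99 cm²
ΣAX̄ = (16000.00)(80.00) + (3926.99)(181.22) = 1991651.86 cm³
ΣAȲ = (16000.00)(50.00) + (3926.99)(50.00) = 996349.54 cm³
X̄ = 1991651.86 / 19926.99 = 99.95 cm
Ȳ = 996349.54 / 19926.99 = 50.00 cm

X̄ = 99.95 cm, Ȳ = 50.00 cm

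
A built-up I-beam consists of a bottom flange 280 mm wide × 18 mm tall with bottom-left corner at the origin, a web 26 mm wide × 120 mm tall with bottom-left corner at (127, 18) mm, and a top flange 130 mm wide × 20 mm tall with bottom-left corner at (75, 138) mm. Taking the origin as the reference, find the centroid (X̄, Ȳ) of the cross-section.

X̄ = 140.00 mm, Ȳ = 62.59 mm

bottom flange: A = 280 × 18 = 5040.00, centroid at (140.00, 9.00).
web: A = 26 × 120 = 3120.00, centroid at (140.00, 78.00).
top flange: A = 130 × 20 = 2600.00, centroid at (140.00, 148.00).
ΣA = 10760.00 mm², ΣAX̄ = 1506400.00 mm³, ΣAȲ = 673520.00 mm³.
X̄ = 1506400.00/10760.00 = 140.00 mm; Ȳ = 673520.00/10760.00 = 62.59 mm.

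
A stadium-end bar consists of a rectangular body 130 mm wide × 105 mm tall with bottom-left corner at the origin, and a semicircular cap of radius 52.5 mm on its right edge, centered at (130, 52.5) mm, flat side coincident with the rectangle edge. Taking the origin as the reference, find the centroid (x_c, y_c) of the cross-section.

rectangular body: A = 130 × 105 = 13650.00, centroid at (65.00, 52.50).
semicircular end: A = ½π·52.5² = 4329.51, centroid at (152.28, 52.50).
ΣA = 17979.51 mm², ΣAx_c = 1546554.71 mm³, ΣAy_c = 943924.14 mm³.
x_c = 1546554.71/17979.51 = 86.02 mm; y_c = 943924.14/17979.51 = 52.50 mm.

x_c = 86.02 mm, y_c = 52.50 mm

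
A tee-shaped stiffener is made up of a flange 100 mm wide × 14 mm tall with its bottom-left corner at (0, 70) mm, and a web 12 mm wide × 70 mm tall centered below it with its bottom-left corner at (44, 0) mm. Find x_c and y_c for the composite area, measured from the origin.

x_c = 50.00 mm, y_c = 61.25 mm

web: A = 12 × 70 = 840.00, centroid at (50.00, 35.00).
flange: A = 100 × 14 = 1400.00, centroid at (50.00, 77.00).
ΣA = 2240.00 mm²
ΣAx_c = (840.00)(50.00) + (1400.00)(50.00) = 112000.00 mm³
ΣAy_c = (840.00)(35.00) + (1400.00)(77.00) = 137200.00 mm³
x_c = 112000.00 / 2240.00 = 50.00 mm
y_c = 137200.00 / 2240.00 = 61.25 mm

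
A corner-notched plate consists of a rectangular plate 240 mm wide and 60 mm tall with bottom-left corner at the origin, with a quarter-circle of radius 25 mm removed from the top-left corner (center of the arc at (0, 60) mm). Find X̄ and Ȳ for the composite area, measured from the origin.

X̄ = 123.86 mm, Ȳ = 29.32 mm

plate: A = 240 × 60 = 14400.00, centroid at (120.00, 30.00).
removed quarter-circle: A = −¼π·25² = -490.87, centroid at (10.61, 49.39).
ΣA = 13909.13 mm²
ΣAX̄ = (14400.00)(120.00) + (-490.87)(10.61) = 1722791.67 mm³
ΣAȲ = (14400.00)(30.00) + (-490.87)(49.39) = 407755.90 mm³
X̄ = 1722791.67 / 13909.13 = 123.86 mm
Ȳ = 407755.90 / 13909.13 = 29.32 mm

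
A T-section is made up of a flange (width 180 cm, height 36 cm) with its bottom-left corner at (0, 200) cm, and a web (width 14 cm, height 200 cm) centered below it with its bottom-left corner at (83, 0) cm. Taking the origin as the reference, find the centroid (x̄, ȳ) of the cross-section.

x̄ = 90.00 cm, ȳ = 182.40 cm

web: A = 14 × 200 = 2800.00, centroid at (90.00, 100.00).
flange: A = 180 × 36 = 6480.00, centroid at (90.00, 218.00).
ΣA = 9280.00 cm², ΣAx̄ = 835200.00 cm³, ΣAȳ = 1692640.00 cm³.
x̄ = 835200.00/9280.00 = 90.00 cm; ȳ = 1692640.00/9280.00 = 182.40 cm.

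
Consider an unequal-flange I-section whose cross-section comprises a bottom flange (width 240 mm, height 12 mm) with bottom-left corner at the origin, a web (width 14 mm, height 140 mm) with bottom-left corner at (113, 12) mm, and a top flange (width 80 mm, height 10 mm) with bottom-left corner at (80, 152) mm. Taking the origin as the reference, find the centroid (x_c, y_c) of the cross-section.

x_c = 120.00 mm, y_c = 53.83 mm

bottom flange: A = 240 × 12 = 2880.00, centroid at (120.00, 6.00).
web: A = 14 × 140 = 1960.00, centroid at (120.00, 82.00).
top flange: A = 80 × 10 = 800.00, centroid at (120.00, 157.00).
ΣA = 5640.00 mm²
ΣAx_c = (2880.00)(120.00) + (1960.00)(120.00) + (800.00)(120.00) = 676800.00 mm³
ΣAy_c = (2880.00)(6.00) + (1960.00)(82.00) + (800.00)(157.00) = 303600.00 mm³
x_c = 676800.00 / 5640.00 = 120.00 mm
y_c = 303600.00 / 5640.00 = 53.83 mm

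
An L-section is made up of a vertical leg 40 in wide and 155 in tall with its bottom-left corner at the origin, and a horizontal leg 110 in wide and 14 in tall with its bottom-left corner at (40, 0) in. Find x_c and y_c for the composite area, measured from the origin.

vertical leg: A = 40 × 155 = 6200.00, centroid at (20.00, 77.50).
horizontal leg: A = 110 × 14 = 1540.00, centroid at (95.00, 7.00).
ΣA = 7740.00 in²
ΣAx_c = (6200.00)(20.00) + (1540.00)(95.00) = 270300.00 in³
ΣAy_c = (6200.00)(77.50) + (1540.00)(7.00) = 491280.00 in³
x_c = 270300.00 / 7740.00 = 34.92 in
y_c = 491280.00 / 7740.00 = 63.47 in

x_c = 34.92 in, y_c = 63.47 in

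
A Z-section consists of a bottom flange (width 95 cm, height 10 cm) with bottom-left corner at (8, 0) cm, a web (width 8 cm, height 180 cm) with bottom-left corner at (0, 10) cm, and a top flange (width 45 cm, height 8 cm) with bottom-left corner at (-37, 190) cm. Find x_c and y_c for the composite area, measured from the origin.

x_c = 19.37 cm, y_c = 79.49 cm

bottom flange: A = 95 × 10 = 950.00, centroid at (55.50, 5.00).
web: A = 8 × 180 = 1440.00, centroid at (4.00, 100.00).
top flange: A = 45 × 8 = 360.00, centroid at (-14.50, 194.00).
ΣA = 2750.00 cm², ΣAx_c = 53265.00 cm³, ΣAy_c = 218590.00 cm³.
x_c = 53265.00/2750.00 = 19.37 cm; y_c = 218590.00/2750.00 = 79.49 cm.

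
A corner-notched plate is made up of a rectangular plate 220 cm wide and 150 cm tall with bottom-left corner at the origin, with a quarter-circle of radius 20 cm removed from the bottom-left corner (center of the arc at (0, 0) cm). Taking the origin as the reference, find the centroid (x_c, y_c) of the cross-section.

x_c = 110.98 cm, y_c = 75.64 cm

Part | A | x̄ᵢ | ȳᵢ | A·x̄ᵢ | A·ȳᵢ
plate | 33000.00 | 110.00 | 75.00 | 3630000.00 | 2475000.00
removed quarter-circle | -314.16 | 8.49 | 8.49 | -2666.67 | -2666.67
Σ | 32685.84 |  |  | 3627333.33 | 2472333.33
x_c = 3627333.33 / 32685.84 = 110.98 cm
y_c = 2472333.33 / 32685.84 = 75.64 cm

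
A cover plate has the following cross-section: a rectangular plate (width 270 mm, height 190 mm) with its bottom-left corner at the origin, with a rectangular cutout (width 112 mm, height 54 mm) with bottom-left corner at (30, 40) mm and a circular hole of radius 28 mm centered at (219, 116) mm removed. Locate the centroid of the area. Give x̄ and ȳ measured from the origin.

x̄ = 137.09 mm, ȳ = 97.75 mm

Part | A | x̄ᵢ | ȳᵢ | A·x̄ᵢ | A·ȳᵢ
plate | 51300.00 | 135.00 | 95.00 | 6925500.00 | 4873500.00
hole 1 | -6048.00 | 86.00 | 67.00 | -520128.00 | -405216.00
hole 2 | -2463.01 | 219.00 | 116.00 | -539398.89 | -285709.00
Σ | 42788.99 |  |  | 5865973.11 | 4182575.00
x̄ = 5865973.11 / 42788.99 = 137.09 mm
ȳ = 4182575.00 / 42788.99 = 97.75 mm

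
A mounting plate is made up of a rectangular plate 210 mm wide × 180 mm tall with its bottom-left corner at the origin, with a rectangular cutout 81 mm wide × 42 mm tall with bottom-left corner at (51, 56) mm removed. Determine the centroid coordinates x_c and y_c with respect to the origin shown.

plate: A = 210 × 180 = 37800.00, centroid at (105.00, 90.00).
hole: A = −(81 × 42) = -3402.00, centroid at (91.50, 77.00).
ΣA = 34398.00 mm², ΣAx_c = 3657717.00 mm³, ΣAy_c = 3140046.00 mm³.
x_c = 3657717.00/34398.00 = 106.34 mm; y_c = 3140046.00/34398.00 = 91.29 mm.

x_c = 106.34 mm, y_c = 91.29 mm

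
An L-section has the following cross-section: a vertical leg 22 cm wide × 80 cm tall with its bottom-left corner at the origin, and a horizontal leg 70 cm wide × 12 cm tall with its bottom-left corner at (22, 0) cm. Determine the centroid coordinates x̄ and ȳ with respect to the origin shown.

vertical leg: A = 22 × 80 = 1760.00, centroid at (11.00, 40.00).
horizontal leg: A = 70 × 12 = 840.00, centroid at (57.00, 6.00).
ΣA = 2600.00 cm², ΣAx̄ = 67240.00 cm³, ΣAȳ = 75440.00 cm³.
x̄ = 67240.00/2600.00 = 25.86 cm; ȳ = 75440.00/2600.00 = 29.02 cm.

x̄ = 25.86 cm, ȳ = 29.02 cm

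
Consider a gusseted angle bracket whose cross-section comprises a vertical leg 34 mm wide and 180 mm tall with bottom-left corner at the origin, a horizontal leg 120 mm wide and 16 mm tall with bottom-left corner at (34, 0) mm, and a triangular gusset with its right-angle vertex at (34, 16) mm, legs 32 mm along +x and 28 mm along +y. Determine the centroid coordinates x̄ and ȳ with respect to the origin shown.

vertical leg: A = 34 × 180 = 6120.00, centroid at (17.00, 90.00).
horizontal leg: A = 120 × 16 = 1920.00, centroid at (94.00, 8.00).
gusset: A = ½·32·28 = 448.00, centroid at (44.67, 25.33).
ΣA = 8488.00 mm², ΣAx̄ = 304530.67 mm³, ΣAȳ = 577509.33 mm³.
x̄ = 304530.67/8488.00 = 35.88 mm; ȳ = 577509.33/8488.00 = 68.04 mm.

x̄ = 35.88 mm, ȳ = 68.04 mm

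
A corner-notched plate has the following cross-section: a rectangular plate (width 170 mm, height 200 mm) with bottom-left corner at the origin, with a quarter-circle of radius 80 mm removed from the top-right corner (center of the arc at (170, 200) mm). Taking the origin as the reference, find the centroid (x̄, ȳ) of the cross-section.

x̄ = 76.14 mm, ȳ = 88.54 mm

plate: A = 170 × 200 = 34000.00, centroid at (85.00, 100.00).
removed quarter-circle: A = −¼π·80² = -5026.55, centroid at (136.05, 166.05).
ΣA = 28973.45 mm², ΣAx̄ = 2206153.46 mm³, ΣAȳ = 2565357.02 mm³.
x̄ = 2206153.46/28973.45 = 76.14 mm; ȳ = 2565357.02/28973.45 = 88.54 mm.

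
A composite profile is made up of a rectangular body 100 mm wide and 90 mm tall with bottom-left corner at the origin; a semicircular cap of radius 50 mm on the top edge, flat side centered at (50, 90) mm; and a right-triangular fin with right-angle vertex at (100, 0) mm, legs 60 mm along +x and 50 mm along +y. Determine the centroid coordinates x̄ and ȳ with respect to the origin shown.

x̄ = 57.28 mm, ȳ = 60.08 mm

Part | A | x̄ᵢ | ȳᵢ | A·x̄ᵢ | A·ȳᵢ
rectangular body | 9000.00 | 50.00 | 45.00 | 450000.00 | 405000.00
semicircular top | 3926.99 | 50.00 | 111.22 | 196349.54 | 436762.51
triangular fin | 1500.00 | 120.00 | 16.67 | 180000.00 | 25000.00
Σ | 14426.99 |  |  | 826349.54 | 866762.51
x̄ = 826349.54 / 14426.99 = 57.28 mm
ȳ = 866762.51 / 14426.99 = 60.08 mm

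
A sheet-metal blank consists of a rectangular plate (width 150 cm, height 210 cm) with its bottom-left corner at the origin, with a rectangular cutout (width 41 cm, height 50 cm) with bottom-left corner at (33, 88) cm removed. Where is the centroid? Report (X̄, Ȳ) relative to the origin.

Part | A | x̄ᵢ | ȳᵢ | A·x̄ᵢ | A·ȳᵢ
plate | 31500.00 | 75.00 | 105.00 | 2362500.00 | 3307500.00
hole | -2050.00 | 53.50 | 113.00 | -109675.00 | -231650.00
Σ | 29450.00 |  |  | 2252825.00 | 3075850.00
X̄ = 2252825.00 / 29450.00 = 76.50 cm
Ȳ = 3075850.00 / 29450.00 = 104.44 cm

X̄ = 76.50 cm, Ȳ = 104.44 cm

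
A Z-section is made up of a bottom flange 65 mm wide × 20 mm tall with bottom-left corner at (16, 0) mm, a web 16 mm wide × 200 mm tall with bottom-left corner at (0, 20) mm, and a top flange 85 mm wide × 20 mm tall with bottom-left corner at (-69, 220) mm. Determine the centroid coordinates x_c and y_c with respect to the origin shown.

Part | A | x̄ᵢ | ȳᵢ | A·x̄ᵢ | A·ȳᵢ
bottom flange | 1300.00 | 48.50 | 10.00 | 63050.00 | 13000.00
web | 3200.00 | 8.00 | 120.00 | 25600.00 | 384000.00
top flange | 1700.00 | -26.50 | 230.00 | -45050.00 | 391000.00
Σ | 6200.00 |  |  | 43600.00 | 788000.00
x_c = 43600.00 / 6200.00 = 7.03 mm
y_c = 788000.00 / 6200.00 = 127.10 mm

x_c = 7.03 mm, y_c = 127.10 mm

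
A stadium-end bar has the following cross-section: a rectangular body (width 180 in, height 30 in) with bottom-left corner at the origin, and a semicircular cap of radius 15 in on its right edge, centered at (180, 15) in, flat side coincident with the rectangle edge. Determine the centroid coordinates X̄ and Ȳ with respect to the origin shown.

X̄ = 95.92 in, Ȳ = 15.00 in

Part | A | x̄ᵢ | ȳᵢ | A·x̄ᵢ | A·ȳᵢ
rectangular body | 5400.00 | 90.00 | 15.00 | 486000.00 | 81000.00
semicircular end | 353.43 | 186.37 | 15.00 | 65867.25 | 5301.44
Σ | 5753.43 |  |  | 551867.25 | 86301.44
X̄ = 551867.25 / 5753.43 = 95.92 in
Ȳ = 86301.44 / 5753.43 = 15.00 in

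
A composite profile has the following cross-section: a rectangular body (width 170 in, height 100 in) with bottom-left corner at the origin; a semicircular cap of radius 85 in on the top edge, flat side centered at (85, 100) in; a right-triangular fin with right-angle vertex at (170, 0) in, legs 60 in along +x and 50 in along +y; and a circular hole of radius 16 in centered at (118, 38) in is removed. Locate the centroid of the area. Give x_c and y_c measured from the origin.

x_c = 89.51 in, y_c = 82.24 in

rectangular body: A = 170 × 100 = 17000.00, centroid at (85.00, 50.00).
semicircular top: A = ½π·85² = 11349.00, centroid at (85.00, 136.08).
triangular fin: A = ½·60·50 = 1500.00, centroid at (190.00, 16.67).
hole: A = −π·16² = -804.25, centroid at (118.00, 38.00).
ΣA = 29044.76 in²
ΣAx_c = (17000.00)(85.00) + (11349.00)(85.00) + (1500.00)(190.00) + (-804.25)(118.00) = 2599764.06 in³
ΣAy_c = (17000.00)(50.00) + (11349.00)(136.08) + (1500.00)(16.67) + (-804.25)(38.00) = 2388755.60 in³
x_c = 2599764.06 / 29044.76 = 89.51 in
y_c = 2388755.60 / 29044.76 = 82.24 in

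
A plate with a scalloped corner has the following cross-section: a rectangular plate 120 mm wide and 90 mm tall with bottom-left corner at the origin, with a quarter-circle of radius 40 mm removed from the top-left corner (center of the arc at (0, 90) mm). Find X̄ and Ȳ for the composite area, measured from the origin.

plate: A = 120 × 90 = 10800.00, centroid at (60.00, 45.00).
removed quarter-circle: A = −¼π·40² = -1256.64, centroid at (16.98, 73.02).
ΣA = 9543.36 mm², ΣAX̄ = 626666.67 mm³, ΣAȲ = 394236.00 mm³.
X̄ = 626666.67/9543.36 = 65.67 mm; Ȳ = 394236.00/9543.36 = 41.31 mm.

X̄ = 65.67 mm, Ȳ = 41.31 mm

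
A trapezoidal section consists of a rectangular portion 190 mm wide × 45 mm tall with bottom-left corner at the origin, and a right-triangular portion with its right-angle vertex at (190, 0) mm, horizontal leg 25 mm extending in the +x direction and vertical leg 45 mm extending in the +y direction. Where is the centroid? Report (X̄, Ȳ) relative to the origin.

Part | A | x̄ᵢ | ȳᵢ | A·x̄ᵢ | A·ȳᵢ
rectangular portion | 8550.00 | 95.00 | 22.50 | 812250.00 | 192375.00
triangular portion | 562.50 | 198.33 | 15.00 | 111562.50 | 8437.50
Σ | 9112.50 |  |  | 923812.50 | 200812.50
X̄ = 923812.50 / 9112.50 = 101.38 mm
Ȳ = 200812.50 / 9112.50 = 22.04 mm

X̄ = 101.38 mm, Ȳ = 22.04 mm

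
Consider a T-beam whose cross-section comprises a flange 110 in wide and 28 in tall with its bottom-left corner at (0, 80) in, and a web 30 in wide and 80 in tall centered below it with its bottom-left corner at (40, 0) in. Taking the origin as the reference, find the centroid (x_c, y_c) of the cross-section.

x_c = 55.00 in, y_c = 70.35 in

web: A = 30 × 80 = 2400.00, centroid at (55.00, 40.00).
flange: A = 110 × 28 = 3080.00, centroid at (55.00, 94.00).
ΣA = 5480.00 in², ΣAx_c = 301400.00 in³, ΣAy_c = 385520.00 in³.
x_c = 301400.00/5480.00 = 55.00 in; y_c = 385520.00/5480.00 = 70.35 in.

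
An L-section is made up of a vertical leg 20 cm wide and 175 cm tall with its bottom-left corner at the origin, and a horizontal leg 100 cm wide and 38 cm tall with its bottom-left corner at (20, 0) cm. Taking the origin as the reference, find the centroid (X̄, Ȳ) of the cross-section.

Part | A | x̄ᵢ | ȳᵢ | A·x̄ᵢ | A·ȳᵢ
vertical leg | 3500.00 | 10.00 | 87.50 | 35000.00 | 306250.00
horizontal leg | 3800.00 | 70.00 | 19.00 | 266000.00 | 72200.00
Σ | 7300.00 |  |  | 301000.00 | 378450.00
X̄ = 301000.00 / 7300.00 = 41.23 cm
Ȳ = 378450.00 / 7300.00 = 51.84 cm

X̄ = 41.23 cm, Ȳ = 51.84 cm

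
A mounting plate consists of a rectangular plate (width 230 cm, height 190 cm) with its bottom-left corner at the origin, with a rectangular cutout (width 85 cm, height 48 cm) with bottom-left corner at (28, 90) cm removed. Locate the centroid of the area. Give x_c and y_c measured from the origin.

Part | A | x̄ᵢ | ȳᵢ | A·x̄ᵢ | A·ȳᵢ
plate | 43700.00 | 115.00 | 95.00 | 5025500.00 | 4151500.00
hole | -4080.00 | 70.50 | 114.00 | -287640.00 | -465120.00
Σ | 39620.00 |  |  | 4737860.00 | 3686380.00
x_c = 4737860.00 / 39620.00 = 119.58 cm
y_c = 3686380.00 / 39620.00 = 93.04 cm

x_c = 119.58 cm, y_c = 93.04 cm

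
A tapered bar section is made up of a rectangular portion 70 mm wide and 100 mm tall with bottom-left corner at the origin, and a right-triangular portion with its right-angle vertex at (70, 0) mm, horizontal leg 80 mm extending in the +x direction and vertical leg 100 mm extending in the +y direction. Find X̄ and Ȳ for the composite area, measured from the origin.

X̄ = 57.42 mm, Ȳ = 43.94 mm

rectangular portion: A = 70 × 100 = 7000.00, centroid at (35.00, 50.00).
triangular portion: A = ½·80·100 = 4000.00, centroid at (96.67, 33.33).
ΣA = 11000.00 mm²
ΣAX̄ = (7000.00)(35.00) + (4000.00)(96.67) = 631666.67 mm³
ΣAȲ = (7000.00)(50.00) + (4000.00)(33.33) = 483333.33 mm³
X̄ = 631666.67 / 11000.00 = 57.42 mm
Ȳ = 483333.33 / 11000.00 = 43.94 mm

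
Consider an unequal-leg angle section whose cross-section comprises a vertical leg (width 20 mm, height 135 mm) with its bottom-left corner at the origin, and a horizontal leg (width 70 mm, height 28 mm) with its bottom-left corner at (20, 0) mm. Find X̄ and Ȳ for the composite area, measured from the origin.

Part | A | x̄ᵢ | ȳᵢ | A·x̄ᵢ | A·ȳᵢ
vertical leg | 2700.00 | 10.00 | 67.50 | 27000.00 | 182250.00
horizontal leg | 1960.00 | 55.00 | 14.00 | 107800.00 | 27440.00
Σ | 4660.00 |  |  | 134800.00 | 209690.00
X̄ = 134800.00 / 4660.00 = 28.93 mm
Ȳ = 209690.00 / 4660.00 = 45.00 mm

X̄ = 28.93 mm, Ȳ = 45.00 mm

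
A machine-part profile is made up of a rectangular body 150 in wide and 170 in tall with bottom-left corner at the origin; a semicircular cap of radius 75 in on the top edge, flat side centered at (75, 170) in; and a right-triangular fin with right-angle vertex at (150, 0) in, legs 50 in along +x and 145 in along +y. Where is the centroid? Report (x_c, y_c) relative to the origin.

rectangular body: A = 150 × 170 = 25500.00, centroid at (75.00, 85.00).
semicircular top: A = ½π·75² = 8835.73, centroid at (75.00, 201.83).
triangular fin: A = ½·50·145 = 3625.00, centroid at (166.67, 48.33).
ΣA = 37960.73 in², ΣAx_c = 3179346.37 in³, ΣAy_c = 4126032.32 in³.
x_c = 3179346.37/37960.73 = 83.75 in; y_c = 4126032.32/37960.73 = 108.69 in.

x_c = 83.75 in, y_c = 108.69 in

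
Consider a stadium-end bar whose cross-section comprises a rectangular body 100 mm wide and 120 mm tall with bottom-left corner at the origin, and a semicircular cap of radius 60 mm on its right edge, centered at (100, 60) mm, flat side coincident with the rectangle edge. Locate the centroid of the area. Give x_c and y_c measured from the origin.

x_c = 74.17 mm, y_c = 60.00 mm

rectangular body: A = 100 × 120 = 12000.00, centroid at (50.00, 60.00).
semicircular end: A = ½π·60² = 5654.87, centroid at (125.46, 60.00).
ΣA = 17654.87 mm², ΣAx_c = 1309486.68 mm³, ΣAy_c = 1059292.01 mm³.
x_c = 1309486.68/17654.87 = 74.17 mm; y_c = 1059292.01/17654.87 = 60.00 mm.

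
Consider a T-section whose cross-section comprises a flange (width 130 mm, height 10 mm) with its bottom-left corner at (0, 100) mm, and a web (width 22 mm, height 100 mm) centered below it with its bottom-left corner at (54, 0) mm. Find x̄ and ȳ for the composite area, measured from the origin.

web: A = 22 × 100 = 2200.00, centroid at (65.00, 50.00).
flange: A = 130 × 10 = 1300.00, centroid at (65.00, 105.00).
ΣA = 3500.00 mm²
ΣAx̄ = (2200.00)(65.00) + (1300.00)(65.00) = 227500.00 mm³
ΣAȳ = (2200.00)(50.00) + (1300.00)(105.00) = 246500.00 mm³
x̄ = 227500.00 / 3500.00 = 65.00 mm
ȳ = 246500.00 / 3500.00 = 70.43 mm

x̄ = 65.00 mm, ȳ = 70.43 mm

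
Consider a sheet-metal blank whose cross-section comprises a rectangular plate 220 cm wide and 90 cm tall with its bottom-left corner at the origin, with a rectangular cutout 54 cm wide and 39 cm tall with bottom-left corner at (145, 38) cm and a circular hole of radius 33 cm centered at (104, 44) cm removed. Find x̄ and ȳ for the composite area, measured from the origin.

plate: A = 220 × 90 = 19800.00, centroid at (110.00, 45.00).
hole 1: A = −(54 × 39) = -2106.00, centroid at (172.00, 57.50).
hole 2: A = −π·33² = -3421.19, centroid at (104.00, 44.00).
ΣA = 14272.81 cm², ΣAx̄ = 1459963.78 cm³, ΣAȳ = 619372.45 cm³.
x̄ = 1459963.78/14272.81 = 102.29 cm; ȳ = 619372.45/14272.81 = 43.40 cm.

x̄ = 102.29 cm, ȳ = 43.40 cm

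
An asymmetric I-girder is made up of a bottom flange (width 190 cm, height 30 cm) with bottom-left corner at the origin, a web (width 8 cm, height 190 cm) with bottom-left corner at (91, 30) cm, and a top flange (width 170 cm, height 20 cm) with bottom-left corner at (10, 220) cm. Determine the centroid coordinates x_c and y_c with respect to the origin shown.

bottom flange: A = 190 × 30 = 5700.00, centroid at (95.00, 15.00).
web: A = 8 × 190 = 1520.00, centroid at (95.00, 125.00).
top flange: A = 170 × 20 = 3400.00, centroid at (95.00, 230.00).
ΣA = 10620.00 cm², ΣAx_c = 1008900.00 cm³, ΣAy_c = 1057500.00 cm³.
x_c = 1008900.00/10620.00 = 95.00 cm; y_c = 1057500.00/10620.00 = 99.58 cm.

x_c = 95.00 cm, y_c = 99.58 cm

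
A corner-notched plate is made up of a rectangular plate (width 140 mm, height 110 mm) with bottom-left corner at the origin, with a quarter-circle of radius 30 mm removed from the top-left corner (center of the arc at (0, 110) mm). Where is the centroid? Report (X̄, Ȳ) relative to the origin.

X̄ = 72.76 mm, Ȳ = 52.97 mm

plate: A = 140 × 110 = 15400.00, centroid at (70.00, 55.00).
removed quarter-circle: A = −¼π·30² = -706.86, centroid at (12.73, 97.27).
ΣA = 14693.14 mm²
ΣAX̄ = (15400.00)(70.00) + (-706.86)(12.73) = 1069000.00 mm³
ΣAȲ = (15400.00)(55.00) + (-706.86)(97.27) = 778245.58 mm³
X̄ = 1069000.00 / 14693.14 = 72.76 mm
Ȳ = 778245.58 / 14693.14 = 52.97 mm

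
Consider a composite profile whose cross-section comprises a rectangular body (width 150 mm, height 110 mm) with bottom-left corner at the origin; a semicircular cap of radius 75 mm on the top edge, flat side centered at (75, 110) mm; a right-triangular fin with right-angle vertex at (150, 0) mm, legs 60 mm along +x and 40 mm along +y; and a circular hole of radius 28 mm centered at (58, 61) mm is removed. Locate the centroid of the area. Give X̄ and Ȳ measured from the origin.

X̄ = 81.48 mm, Ȳ = 84.18 mm

rectangular body: A = 150 × 110 = 16500.00, centroid at (75.00, 55.00).
semicircular top: A = ½π·75² = 8835.73, centroid at (75.00, 141.83).
triangular fin: A = ½·60·40 = 1200.00, centroid at (170.00, 13.33).
hole: A = −π·28² = -2463.01, centroid at (58.00, 61.00).
ΣA = 24072.72 mm², ΣAX̄ = 1961325.20 mm³, ΣAȲ = 2026436.70 mm³.
X̄ = 1961325.20/24072.72 = 81.48 mm; Ȳ = 2026436.70/24072.72 = 84.18 mm.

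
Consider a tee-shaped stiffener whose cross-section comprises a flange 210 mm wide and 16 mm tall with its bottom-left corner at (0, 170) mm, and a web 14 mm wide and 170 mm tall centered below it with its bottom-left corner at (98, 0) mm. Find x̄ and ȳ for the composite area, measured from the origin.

x̄ = 105.00 mm, ȳ = 139.44 mm

web: A = 14 × 170 = 2380.00, centroid at (105.00, 85.00).
flange: A = 210 × 16 = 3360.00, centroid at (105.00, 178.00).
ΣA = 5740.00 mm², ΣAx̄ = 602700.00 mm³, ΣAȳ = 800380.00 mm³.
x̄ = 602700.00/5740.00 = 105.00 mm; ȳ = 800380.00/5740.00 = 139.44 mm.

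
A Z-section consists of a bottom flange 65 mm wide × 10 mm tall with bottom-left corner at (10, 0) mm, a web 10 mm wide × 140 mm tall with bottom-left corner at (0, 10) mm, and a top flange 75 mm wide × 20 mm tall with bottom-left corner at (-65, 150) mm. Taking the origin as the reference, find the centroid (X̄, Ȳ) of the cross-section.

bottom flange: A = 65 × 10 = 650.00, centroid at (42.50, 5.00).
web: A = 10 × 140 = 1400.00, centroid at (5.00, 80.00).
top flange: A = 75 × 20 = 1500.00, centroid at (-27.50, 160.00).
ΣA = 3550.00 mm²
ΣAX̄ = (650.00)(42.50) + (1400.00)(5.00) + (1500.00)(-27.50) = -6625.00 mm³
ΣAȲ = (650.00)(5.00) + (1400.00)(80.00) + (1500.00)(160.00) = 355250.00 mm³
X̄ = -6625.00 / 3550.00 = -1.87 mm
Ȳ = 355250.00 / 3550.00 = 100.07 mm

X̄ = -1.87 mm, Ȳ = 100.07 mm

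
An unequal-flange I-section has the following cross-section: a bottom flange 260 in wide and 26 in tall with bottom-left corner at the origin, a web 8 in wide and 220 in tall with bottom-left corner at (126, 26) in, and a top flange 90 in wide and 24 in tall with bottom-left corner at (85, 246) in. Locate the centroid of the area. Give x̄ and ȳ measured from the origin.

bottom flange: A = 260 × 26 = 6760.00, centroid at (130.00, 13.00).
web: A = 8 × 220 = 1760.00, centroid at (130.00, 136.00).
top flange: A = 90 × 24 = 2160.00, centroid at (130.00, 258.00).
ΣA = 10680.00 in²
ΣAx̄ = (6760.00)(130.00) + (1760.00)(130.00) + (2160.00)(130.00) = 1388400.00 in³
ΣAȳ = (6760.00)(13.00) + (1760.00)(136.00) + (2160.00)(258.00) = 884520.00 in³
x̄ = 1388400.00 / 10680.00 = 130.00 in
ȳ = 884520.00 / 10680.00 = 82.82 in

x̄ = 130.00 in, ȳ = 82.82 in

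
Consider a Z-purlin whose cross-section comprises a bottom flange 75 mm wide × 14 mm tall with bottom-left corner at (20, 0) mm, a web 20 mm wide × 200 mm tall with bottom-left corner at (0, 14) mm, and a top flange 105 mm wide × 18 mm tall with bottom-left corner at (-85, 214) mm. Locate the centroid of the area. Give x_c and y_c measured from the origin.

x_c = 5.61 mm, y_c = 127.50 mm

Part | A | x̄ᵢ | ȳᵢ | A·x̄ᵢ | A·ȳᵢ
bottom flange | 1050.00 | 57.50 | 7.00 | 60375.00 | 7350.00
web | 4000.00 | 10.00 | 114.00 | 40000.00 | 456000.00
top flange | 1890.00 | -32.50 | 223.00 | -61425.00 | 421470.00
Σ | 6940.00 |  |  | 38950.00 | 884820.00
x_c = 38950.00 / 6940.00 = 5.61 mm
y_c = 884820.00 / 6940.00 = 127.50 mm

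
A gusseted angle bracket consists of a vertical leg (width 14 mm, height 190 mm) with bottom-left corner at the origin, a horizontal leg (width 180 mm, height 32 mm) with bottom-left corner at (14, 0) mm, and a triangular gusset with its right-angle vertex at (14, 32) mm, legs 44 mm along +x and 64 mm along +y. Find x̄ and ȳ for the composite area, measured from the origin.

x̄ = 66.95 mm, ȳ = 42.73 mm

vertical leg: A = 14 × 190 = 2660.00, centroid at (7.00, 95.00).
horizontal leg: A = 180 × 32 = 5760.00, centroid at (104.00, 16.00).
gusset: A = ½·44·64 = 1408.00, centroid at (28.67, 53.33).
ΣA = 9828.00 mm², ΣAx̄ = 658022.67 mm³, ΣAȳ = 419953.33 mm³.
x̄ = 658022.67/9828.00 = 66.95 mm; ȳ = 419953.33/9828.00 = 42.73 mm.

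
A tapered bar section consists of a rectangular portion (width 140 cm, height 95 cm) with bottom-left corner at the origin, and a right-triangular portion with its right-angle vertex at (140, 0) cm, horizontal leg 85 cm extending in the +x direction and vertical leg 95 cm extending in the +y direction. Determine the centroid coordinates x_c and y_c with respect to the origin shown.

rectangular portion: A = 140 × 95 = 13300.00, centroid at (70.00, 47.50).
triangular portion: A = ½·85·95 = 4037.50, centroid at (168.33, 31.67).
ΣA = 17337.50 cm², ΣAx_c = 1610645.83 cm³, ΣAy_c = 759604.17 cm³.
x_c = 1610645.83/17337.50 = 92.90 cm; y_c = 759604.17/17337.50 = 43.81 cm.

x_c = 92.90 cm, y_c = 43.81 cm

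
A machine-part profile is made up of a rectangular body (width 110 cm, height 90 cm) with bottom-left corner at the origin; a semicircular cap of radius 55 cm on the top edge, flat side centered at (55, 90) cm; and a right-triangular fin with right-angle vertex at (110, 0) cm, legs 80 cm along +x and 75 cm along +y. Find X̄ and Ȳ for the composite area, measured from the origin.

X̄ = 68.88 cm, Ȳ = 60.00 cm

rectangular body: A = 110 × 90 = 9900.00, centroid at (55.00, 45.00).
semicircular top: A = ½π·55² = 4751.66, centroid at (55.00, 113.34).
triangular fin: A = ½·80·75 = 3000.00, centroid at (136.67, 25.00).
ΣA = 17651.66 cm²
ΣAX̄ = (9900.00)(55.00) + (4751.66)(55.00) + (3000.00)(136.67) = 1215841.24 cm³
ΣAȲ = (9900.00)(45.00) + (4751.66)(113.34) + (3000.00)(25.00) = 1059065.97 cm³
X̄ = 1215841.24 / 17651.66 = 68.88 cm
Ȳ = 1059065.97 / 17651.66 = 60.00 cm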